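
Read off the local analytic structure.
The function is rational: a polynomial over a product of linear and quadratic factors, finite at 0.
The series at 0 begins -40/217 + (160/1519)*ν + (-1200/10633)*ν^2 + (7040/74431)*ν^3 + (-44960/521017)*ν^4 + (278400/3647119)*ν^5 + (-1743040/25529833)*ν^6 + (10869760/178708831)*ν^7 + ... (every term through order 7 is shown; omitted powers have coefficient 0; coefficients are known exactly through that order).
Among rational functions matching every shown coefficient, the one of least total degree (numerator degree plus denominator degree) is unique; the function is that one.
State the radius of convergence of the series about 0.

The radius of convergence is -1 + (3/2)*sqrt(2).

No rational of total degree below 2 reproduces all 8 coefficients; solving the [0/2] Pade equations on them gives f(ν) = 20/(31*(ν**2 - 2*ν - 7/2)), whose expansion matches every shown term.
Denominator factor (ν**2 - 2*ν - 7/2): discriminant 18, real irrational roots 1 + (3/2)*sqrt(2) and 1 - (3/2)*sqrt(2); poles of order 1, moduli 1 + (3/2)*sqrt(2) and -1 + (3/2)*sqrt(2).
The radius of convergence is the smallest modulus among the singular points: -1 + (3/2)*sqrt(2).


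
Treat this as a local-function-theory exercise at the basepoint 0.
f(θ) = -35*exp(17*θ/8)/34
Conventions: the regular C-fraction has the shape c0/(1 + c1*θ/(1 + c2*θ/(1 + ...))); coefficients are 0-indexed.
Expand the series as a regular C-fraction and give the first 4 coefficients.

Taylor coefficients (expand at 0): a_0 = -35/34, a_1 = -35/16, a_2 = -595/256, a_3 = -10115/6144.
c0 = a_0 = -35/34. Peel one level at a time: if S = 1 + c*θ/S' with S'(0) = 1, then c is the θ-coefficient of S and S' = c*θ/(S - 1).
S_1 = c0/f = 1 + (-17/8)*θ + (289/128)*θ^2 + ...; c1 = -17/8.
S_2 = c1*θ/(S_1 - 1) = 1 + (17/16)*θ + (289/768)*θ^2 + ...; c2 = 17/16.
S_3 = c2*θ/(S_2 - 1) = 1 + (-17/48)*θ + ...; c3 = -17/48.

The regular C-fraction coefficients are [-35/34, -17/8, 17/16, -17/48].


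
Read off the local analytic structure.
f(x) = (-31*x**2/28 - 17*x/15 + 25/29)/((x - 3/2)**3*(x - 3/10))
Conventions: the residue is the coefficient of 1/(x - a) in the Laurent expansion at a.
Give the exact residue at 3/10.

The residue is -171505/701568.

At the order-1 pole 3/10 set g(x) = (x - (3/10))*f(x) = (-31*x**2/28 - 17*x/15 + 25/29)/(x - 3/2)**3.
Simple pole: residue = g(a) at a = 3/10, which is -171505/701568.


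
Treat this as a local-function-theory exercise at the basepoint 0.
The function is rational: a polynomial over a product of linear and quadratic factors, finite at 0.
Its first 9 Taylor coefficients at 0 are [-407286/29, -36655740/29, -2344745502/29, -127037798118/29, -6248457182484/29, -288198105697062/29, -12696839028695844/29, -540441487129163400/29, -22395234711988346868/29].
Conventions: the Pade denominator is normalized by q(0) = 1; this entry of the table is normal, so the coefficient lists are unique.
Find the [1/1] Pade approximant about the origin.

Taylor coefficients needed (read off): a_0 = -407286/29, a_1 = -36655740/29, a_2 = -2344745502/29.
Write the denominator as Q(χ) = 1 + q1*χ. Requiring Q*f - P = O(χ^3) with deg P <= 1 kills the coefficients of χ^2..χ^2 in Q*f:
  χ^2: a_2 + q1*a_1 = 0, i.e. -2344745502/29 + (-36655740/29)*q1 = 0.
Solving this linear system: q1 = -1919/30.
The numerator is Q*f truncated at degree 1: P0 = a_0 = -407286/29; P1 = a_1 + q1*a_0 = -53015061/145.

The Pade approximant has numerator coefficients [-407286/29, -53015061/145]; denominator coefficients [1, -1919/30].


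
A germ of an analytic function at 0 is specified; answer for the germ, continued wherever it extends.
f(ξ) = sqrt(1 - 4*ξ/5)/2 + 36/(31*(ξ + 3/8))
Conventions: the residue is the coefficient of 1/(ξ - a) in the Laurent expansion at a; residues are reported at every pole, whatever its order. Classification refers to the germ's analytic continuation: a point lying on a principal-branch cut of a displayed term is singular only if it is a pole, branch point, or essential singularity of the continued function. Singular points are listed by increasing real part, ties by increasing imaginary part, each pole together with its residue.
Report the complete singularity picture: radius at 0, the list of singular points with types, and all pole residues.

Denominator factor (ξ + 3/8): pole of order 1 at -3/8, modulus 3/8.
Branch term (1/2)*sqrt(1 - ξ/(5/4)): its argument vanishes at ξ = 5/4, a square-root branch point, modulus 5/4.
The radius of convergence is the smallest modulus among the singular points: 3/8.
The branch term is analytic at -3/8 and contributes nothing to the residue; only the rational part matters.
At the order-1 pole -3/8 set g(ξ) = (ξ - (-3/8))*(rational part) = 36/31.
Simple pole: residue = g(a) at a = -3/8, which is 36/31.
List the singular points by increasing real part (a conjugate pair: the negative imaginary part first).

Radius of convergence at 0: 3/8.
At -3/8: a pole of order 1; residue 36/31.
At 5/4: an algebraic (square-root) branch point.


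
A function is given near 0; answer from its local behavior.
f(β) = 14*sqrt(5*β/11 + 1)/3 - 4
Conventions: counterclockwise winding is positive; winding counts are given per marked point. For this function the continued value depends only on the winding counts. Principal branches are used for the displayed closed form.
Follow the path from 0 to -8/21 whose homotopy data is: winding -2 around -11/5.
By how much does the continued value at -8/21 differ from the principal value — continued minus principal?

The rational part is single-valued and drops out of the difference; each branch term changes only by its own monodromy.
(14/3)*sqrt(1 - β/(-11/5)): winding -2 is even, the square root returns to the same sheet, contribution 0.
Summing the contributions at β = -8/21 gives 0.

Continued minus principal equals 0.


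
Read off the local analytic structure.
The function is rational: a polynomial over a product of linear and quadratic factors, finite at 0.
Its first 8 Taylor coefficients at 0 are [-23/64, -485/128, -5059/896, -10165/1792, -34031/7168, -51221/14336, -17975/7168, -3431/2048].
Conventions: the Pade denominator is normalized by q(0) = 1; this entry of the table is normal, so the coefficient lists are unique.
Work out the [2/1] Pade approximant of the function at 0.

The Pade approximant has numerator coefficients [-23/64, -554955/161888, -16676787/9065728]; denominator coefficients [1, -10165/10118].

Taylor coefficients needed (read off): a_0 = -23/64, a_1 = -485/128, a_2 = -5059/896, a_3 = -10165/1792.
Write the denominator as Q(ρ) = 1 + q1*ρ. Requiring Q*f - P = O(ρ^4) with deg P <= 2 kills the coefficients of ρ^3..ρ^3 in Q*f:
  ρ^3: a_3 + q1*a_2 = 0, i.e. -10165/1792 + (-5059/896)*q1 = 0.
Solving this linear system: q1 = -10165/10118.
The numerator is Q*f truncated at degree 2: P0 = a_0 = -23/64; P1 = a_1 + q1*a_0 = -554955/161888; P2 = a_2 + q1*a_1 = -16676787/9065728.


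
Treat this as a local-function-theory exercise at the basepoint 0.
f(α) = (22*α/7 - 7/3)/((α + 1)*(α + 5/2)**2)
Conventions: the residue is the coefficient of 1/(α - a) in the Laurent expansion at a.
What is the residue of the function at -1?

At the order-1 pole -1 set g(α) = (α - (-1))*f(α) = (22*α/7 - 7/3)/(α + 5/2)**2.
Simple pole: residue = g(a) at a = -1, which is -460/189.

The residue is -460/189.


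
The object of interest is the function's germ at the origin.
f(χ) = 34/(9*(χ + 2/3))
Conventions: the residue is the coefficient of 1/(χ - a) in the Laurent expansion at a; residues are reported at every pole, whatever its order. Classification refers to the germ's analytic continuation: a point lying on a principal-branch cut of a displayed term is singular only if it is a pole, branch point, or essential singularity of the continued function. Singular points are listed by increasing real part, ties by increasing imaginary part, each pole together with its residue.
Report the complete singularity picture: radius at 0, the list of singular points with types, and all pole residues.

Radius of convergence at 0: 2/3.
At -2/3: a pole of order 1; residue 34/9.

Denominator factor (χ + 2/3): pole of order 1 at -2/3, modulus 2/3.
The radius of convergence is the smallest modulus among the singular points: 2/3.
At the order-1 pole -2/3 set g(χ) = (χ - (-2/3))*f(χ) = 34/9.
Simple pole: residue = g(a) at a = -2/3, which is 34/9.


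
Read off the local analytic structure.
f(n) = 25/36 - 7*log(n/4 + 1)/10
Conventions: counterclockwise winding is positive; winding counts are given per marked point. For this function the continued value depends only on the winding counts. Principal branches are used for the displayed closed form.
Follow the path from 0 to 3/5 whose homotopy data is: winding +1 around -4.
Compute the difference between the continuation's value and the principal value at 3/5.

The rational part is single-valued and drops out of the difference; each branch term changes only by its own monodromy.
(-7/10)*log(1 - n/(-4)): each positive loop around -4 adds 2*pi*i to the log, so winding +1 contributes (-7/10)*(1)*2*pi*i = -(7/5)*pi*i.
Summing the contributions at n = 3/5 gives -(7/5)*pi*i.

Continued minus principal equals -(7/5)*pi*i.


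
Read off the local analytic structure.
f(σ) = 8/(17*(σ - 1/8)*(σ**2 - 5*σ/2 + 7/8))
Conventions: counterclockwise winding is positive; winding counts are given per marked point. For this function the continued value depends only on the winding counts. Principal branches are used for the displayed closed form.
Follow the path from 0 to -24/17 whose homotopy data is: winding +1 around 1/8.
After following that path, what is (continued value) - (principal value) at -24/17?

The function is rational, hence single-valued: continuing it around any pole returns the same value, so the difference is 0.

Continued minus principal equals 0.


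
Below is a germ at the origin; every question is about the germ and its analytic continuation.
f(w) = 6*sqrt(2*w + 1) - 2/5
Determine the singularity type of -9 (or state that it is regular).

There is no denominator, hence no pole anywhere.
Branch term sqrt(1 - w/(-1/2)): argument at -9 is -17, nonzero, so -9 is not its branch point (a point on a principal cut is still regular for the continued germ).
So the germ continues analytically to -9.

The point is a regular point.


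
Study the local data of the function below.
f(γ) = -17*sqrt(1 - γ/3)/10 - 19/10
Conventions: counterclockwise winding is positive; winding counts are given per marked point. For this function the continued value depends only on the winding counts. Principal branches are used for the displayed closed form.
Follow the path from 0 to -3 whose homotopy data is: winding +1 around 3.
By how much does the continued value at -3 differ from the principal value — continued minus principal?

Continued minus principal equals (17/5)*sqrt(2).

The rational part is single-valued and drops out of the difference; each branch term changes only by its own monodromy.
(-17/10)*sqrt(1 - γ/(3)): winding +1 is odd, the square root flips sign, contributing -2*(-17/10)*sqrt(1 - (-3)/(3)) = -2*(-17/10)*sqrt(2) = (17/5)*sqrt(2).
Summing the contributions at γ = -3 gives (17/5)*sqrt(2).


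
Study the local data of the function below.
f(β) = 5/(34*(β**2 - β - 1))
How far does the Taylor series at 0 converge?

The radius of convergence is -1/2 + (1/2)*sqrt(5).

Denominator factor (β**2 - β - 1): discriminant 5, real irrational roots 1/2 + (1/2)*sqrt(5) and 1/2 - (1/2)*sqrt(5); poles of order 1, moduli 1/2 + (1/2)*sqrt(5) and -1/2 + (1/2)*sqrt(5).
The radius of convergence is the smallest modulus among the singular points: -1/2 + (1/2)*sqrt(5).


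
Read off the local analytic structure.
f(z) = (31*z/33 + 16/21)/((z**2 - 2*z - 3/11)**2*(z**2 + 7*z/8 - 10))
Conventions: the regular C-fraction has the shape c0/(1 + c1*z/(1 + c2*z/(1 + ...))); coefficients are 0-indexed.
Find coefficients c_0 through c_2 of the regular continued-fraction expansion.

The regular C-fraction coefficients are [-968/945, 17617/1320, -19937125/9301776].

Taylor coefficients (expand at 0): a_0 = -968/945, a_1 = 193787/14175, a_2 = -57892417/378000.
c0 = a_0 = -968/945. Peel one level at a time: if S = 1 + c*z/S' with S'(0) = 1, then c is the z-coefficient of S and S' = c*z/(S - 1).
S_1 = c0/f = 1 + (17617/1320)*z + (3987425/139392)*z^2 + ...; c1 = 17617/1320.
S_2 = c1*z/(S_1 - 1) = 1 + (-19937125/9301776)*z + ...; c2 = -19937125/9301776.


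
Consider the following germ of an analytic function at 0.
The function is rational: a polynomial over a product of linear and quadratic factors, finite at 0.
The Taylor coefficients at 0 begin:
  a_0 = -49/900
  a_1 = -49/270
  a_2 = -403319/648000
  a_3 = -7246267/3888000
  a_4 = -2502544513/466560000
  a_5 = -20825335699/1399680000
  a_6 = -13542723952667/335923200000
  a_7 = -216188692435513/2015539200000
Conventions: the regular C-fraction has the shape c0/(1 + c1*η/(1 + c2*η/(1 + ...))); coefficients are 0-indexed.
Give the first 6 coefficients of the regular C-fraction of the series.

The regular C-fraction coefficients are [-49/900, -10/3, -77/800, 136447/8800, -23821960/1500917, -13574537515/162521748806].

Taylor coefficients (read off): a_0 = -49/900, a_1 = -49/270, a_2 = -403319/648000, a_3 = -7246267/3888000, a_4 = -2502544513/466560000, a_5 = -20825335699/1399680000.
c0 = a_0 = -49/900. Peel one level at a time: if S = 1 + c*η/S' with S'(0) = 1, then c is the η-coefficient of S and S' = c*η/(S - 1).
S_1 = c0/f = 1 + (-10/3)*η + (-77/240)*η^2 + ...; c1 = -10/3.
S_2 = c1*η/(S_1 - 1) = 1 + (-77/800)*η + (955129/640000)*η^2 + ...; c2 = -77/800.
S_3 = c2*η/(S_2 - 1) = 1 + (136447/8800)*η + (595549/2420)*η^2 + ...; c3 = 136447/8800.
S_4 = c3*η/(S_3 - 1) = 1 + (-23821960/1500917)*η + (-24680977300/18617783809)*η^2 + ...; c4 = -23821960/1500917.
S_5 = c4*η/(S_4 - 1) = 1 + (-13574537515/162521748806)*η + ...; c5 = -13574537515/162521748806.


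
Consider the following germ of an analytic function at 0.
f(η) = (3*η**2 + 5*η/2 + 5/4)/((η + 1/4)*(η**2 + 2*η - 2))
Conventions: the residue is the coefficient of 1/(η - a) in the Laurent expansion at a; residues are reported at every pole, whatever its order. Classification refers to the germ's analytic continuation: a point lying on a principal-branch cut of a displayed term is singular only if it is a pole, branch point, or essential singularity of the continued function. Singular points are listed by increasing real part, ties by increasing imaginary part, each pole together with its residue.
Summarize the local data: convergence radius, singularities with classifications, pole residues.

Radius of convergence at 0: 1/4.
At -1 - sqrt(3): a pole of order 1; residue 5/3 + (1/6)*sqrt(3).
At -1/4: a pole of order 1; residue -1/3.
At -1 + sqrt(3): a pole of order 1; residue 5/3 - (1/6)*sqrt(3).

Denominator factor (η**2 + 2*η - 2): discriminant 12, real irrational roots -1 + sqrt(3) and -1 - sqrt(3); poles of order 1, moduli -1 + sqrt(3) and 1 + sqrt(3).
Denominator factor (η + 1/4): pole of order 1 at -1/4, modulus 1/4.
The radius of convergence is the smallest modulus among the singular points: 1/4.
The factor η**2 + 2*η - 2 splits as (η - a)(η - a') with a = -1 - sqrt(3), a' = -1 + sqrt(3). At the order-1 pole a set g(η) = (η - a)*f(η) = [(3*η**2 + 5*η/2 + 5/4)/(η + 1/4)] / (η - a').
Simple pole: residue = g(a) at a = -1 - sqrt(3), which is 5/3 + (1/6)*sqrt(3).
At the order-1 pole -1/4 set g(η) = (η - (-1/4))*f(η) = (3*η**2 + 5*η/2 + 5/4)/(η**2 + 2*η - 2).
Simple pole: residue = g(a) at a = -1/4, which is -1/3.
The factor η**2 + 2*η - 2 splits as (η - a)(η - a') with a = -1 + sqrt(3), a' = -1 - sqrt(3). At the order-1 pole a set g(η) = (η - a)*f(η) = [(3*η**2 + 5*η/2 + 5/4)/(η + 1/4)] / (η - a').
Simple pole: residue = g(a) at a = -1 + sqrt(3), which is 5/3 - (1/6)*sqrt(3).
List the singular points by increasing real part (a conjugate pair: the negative imaginary part first).


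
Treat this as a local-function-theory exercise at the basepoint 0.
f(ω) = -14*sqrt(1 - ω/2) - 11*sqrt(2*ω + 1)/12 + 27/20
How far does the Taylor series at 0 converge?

The radius of convergence is 1/2.

Branch term (-11/12)*sqrt(1 - ω/(-1/2)): its argument vanishes at ω = -1/2, a square-root branch point, modulus 1/2.
Branch term (-14)*sqrt(1 - ω/(2)): its argument vanishes at ω = 2, a square-root branch point, modulus 2.
The radius of convergence is the smallest modulus among the singular points: 1/2.


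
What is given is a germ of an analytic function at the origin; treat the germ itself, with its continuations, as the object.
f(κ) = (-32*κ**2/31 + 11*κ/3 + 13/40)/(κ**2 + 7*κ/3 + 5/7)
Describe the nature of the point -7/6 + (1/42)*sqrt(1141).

The denominator factor κ**2 + 7*κ/3 + 5/7 vanishes at -7/6 + (1/42)*sqrt(1141) and appears to the power 1; the numerator there equals -470711/78120 + (565/3906)*sqrt(1141), nonzero, and no other factor vanishes.
Hence a pole whose order is the multiplicity, 1.

The point is a pole of order 1.


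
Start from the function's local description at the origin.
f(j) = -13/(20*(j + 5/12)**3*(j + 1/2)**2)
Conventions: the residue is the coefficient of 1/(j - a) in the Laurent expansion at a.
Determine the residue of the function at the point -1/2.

At the order-2 pole -1/2 set g(j) = (j - (-1/2))^2*f(j) = -13/(20*(j + 5/12)**3).
Order-2 pole: residue = g'(a); g'(-1/2) = 202176/5, so the residue is 202176/5.

The residue is 202176/5.


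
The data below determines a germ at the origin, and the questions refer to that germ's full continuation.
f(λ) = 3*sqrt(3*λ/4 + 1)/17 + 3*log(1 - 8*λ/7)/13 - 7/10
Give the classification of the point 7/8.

The point is a logarithmic branch point.

The term (3/13)*log(1 - λ/(7/8)) has argument 1 - 7/8/(7/8) = 0 at 7/8: a logarithmic (infinitely-sheeted) branch point; the remaining terms are analytic or single-valued there.


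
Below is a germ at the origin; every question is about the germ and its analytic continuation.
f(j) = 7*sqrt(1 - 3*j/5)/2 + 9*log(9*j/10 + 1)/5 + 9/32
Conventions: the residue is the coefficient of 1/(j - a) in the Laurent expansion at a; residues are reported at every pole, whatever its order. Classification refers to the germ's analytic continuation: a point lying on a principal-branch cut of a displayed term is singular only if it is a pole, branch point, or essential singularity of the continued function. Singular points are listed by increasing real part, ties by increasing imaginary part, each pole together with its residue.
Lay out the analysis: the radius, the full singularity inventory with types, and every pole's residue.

Branch term (7/2)*sqrt(1 - j/(5/3)): its argument vanishes at j = 5/3, a square-root branch point, modulus 5/3.
Branch term (9/5)*log(1 - j/(-10/9)): its argument vanishes at j = -10/9, a logarithmic branch point, modulus 10/9.
The radius of convergence is the smallest modulus among the singular points: 10/9.
List the singular points by increasing real part (a conjugate pair: the negative imaginary part first).

Radius of convergence at 0: 10/9.
At -10/9: a logarithmic branch point.
At 5/3: an algebraic (square-root) branch point.


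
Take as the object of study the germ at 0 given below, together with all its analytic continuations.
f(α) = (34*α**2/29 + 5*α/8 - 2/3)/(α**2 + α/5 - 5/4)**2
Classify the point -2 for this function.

The point is a regular point.

Denominator factors: α**2 + α/5 - 5/4 = 47/20 at α = -2 — none vanishes.
So the germ continues analytically to -2.


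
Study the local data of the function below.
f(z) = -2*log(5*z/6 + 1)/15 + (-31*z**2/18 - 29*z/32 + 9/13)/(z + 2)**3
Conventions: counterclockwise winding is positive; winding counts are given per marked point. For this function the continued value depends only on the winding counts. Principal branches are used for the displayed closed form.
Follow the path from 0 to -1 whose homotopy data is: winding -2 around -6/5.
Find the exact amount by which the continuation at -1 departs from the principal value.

Continued minus principal equals (8/15)*pi*i.

The rational part is single-valued and drops out of the difference; each branch term changes only by its own monodromy.
(-2/15)*log(1 - z/(-6/5)): each positive loop around -6/5 adds 2*pi*i to the log, so winding -2 contributes (-2/15)*(-2)*2*pi*i = (8/15)*pi*i.
Summing the contributions at z = -1 gives (8/15)*pi*i.


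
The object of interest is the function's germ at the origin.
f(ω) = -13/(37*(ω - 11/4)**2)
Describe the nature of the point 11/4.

The point is a pole of order 2.

The denominator factor ω - 11/4 vanishes at 11/4 and appears to the power 2; the numerator there equals -13/37, nonzero, and no other factor vanishes.
Hence a pole whose order is the multiplicity, 2.


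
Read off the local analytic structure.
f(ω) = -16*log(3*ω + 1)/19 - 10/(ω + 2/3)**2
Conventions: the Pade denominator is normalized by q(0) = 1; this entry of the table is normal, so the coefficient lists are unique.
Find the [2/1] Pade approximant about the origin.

The Pade approximant has numerator coefficients [-45/2, 759/38, -2757/152]; denominator coefficients [1, 2].

Taylor coefficients needed (expand at 0): a_0 = -45/2, a_1 = 2469/38, a_2 = -22509/152, a_3 = 22509/76.
Write the denominator as Q(ω) = 1 + q1*ω. Requiring Q*f - P = O(ω^4) with deg P <= 2 kills the coefficients of ω^3..ω^3 in Q*f:
  ω^3: a_3 + q1*a_2 = 0, i.e. 22509/76 + (-22509/152)*q1 = 0.
Solving this linear system: q1 = 2.
The numerator is Q*f truncated at degree 2: P0 = a_0 = -45/2; P1 = a_1 + q1*a_0 = 759/38; P2 = a_2 + q1*a_1 = -2757/152.


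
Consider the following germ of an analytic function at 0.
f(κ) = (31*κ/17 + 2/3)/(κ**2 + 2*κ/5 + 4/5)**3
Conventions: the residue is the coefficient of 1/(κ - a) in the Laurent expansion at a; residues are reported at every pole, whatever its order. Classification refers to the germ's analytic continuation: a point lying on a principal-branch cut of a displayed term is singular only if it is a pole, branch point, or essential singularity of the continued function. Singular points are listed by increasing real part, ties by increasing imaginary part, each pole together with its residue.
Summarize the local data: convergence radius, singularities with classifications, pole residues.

Radius of convergence at 0: (2/5)*sqrt(5).
At (-1/5) - ((1/5)*sqrt(19))*i: a pole of order 3; residue ((48125/1865648)*sqrt(19))*i.
At (-1/5) + ((1/5)*sqrt(19))*i: a pole of order 3; residue -((48125/1865648)*sqrt(19))*i.

Denominator factor (κ**2 + 2*κ/5 + 4/5)^3: discriminant -76/25, complex-conjugate roots (-1/5) + ((1/5)*sqrt(19))*i and (-1/5) - ((1/5)*sqrt(19))*i; poles of order 3, moduli (2/5)*sqrt(5) and (2/5)*sqrt(5).
The radius of convergence is the smallest modulus among the singular points: (2/5)*sqrt(5).
The factor κ**2 + 2*κ/5 + 4/5 splits as (κ - a)(κ - a') with a = (-1/5) - ((1/5)*sqrt(19))*i, a' = (-1/5) + ((1/5)*sqrt(19))*i. At the order-3 pole a set g(κ) = (κ - a)^3*f(κ) = [31*κ/17 + 2/3] / (κ - a')^3.
Order-3 pole: residue = g''(a)/2; g''((-1/5) - ((1/5)*sqrt(19))*i) = ((48125/932824)*sqrt(19))*i, so the residue is ((48125/1865648)*sqrt(19))*i.
The factor κ**2 + 2*κ/5 + 4/5 splits as (κ - a)(κ - a') with a = (-1/5) + ((1/5)*sqrt(19))*i, a' = (-1/5) - ((1/5)*sqrt(19))*i. At the order-3 pole a set g(κ) = (κ - a)^3*f(κ) = [31*κ/17 + 2/3] / (κ - a')^3.
Order-3 pole: residue = g''(a)/2; g''((-1/5) + ((1/5)*sqrt(19))*i) = -((48125/932824)*sqrt(19))*i, so the residue is -((48125/1865648)*sqrt(19))*i.
List the singular points by increasing real part (a conjugate pair: the negative imaginary part first).


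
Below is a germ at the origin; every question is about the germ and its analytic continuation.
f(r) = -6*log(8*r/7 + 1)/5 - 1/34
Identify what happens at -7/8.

The point is a logarithmic branch point.

The term (-6/5)*log(1 - r/(-7/8)) has argument 1 - -7/8/(-7/8) = 0 at -7/8: a logarithmic (infinitely-sheeted) branch point; the remaining terms are analytic or single-valued there.


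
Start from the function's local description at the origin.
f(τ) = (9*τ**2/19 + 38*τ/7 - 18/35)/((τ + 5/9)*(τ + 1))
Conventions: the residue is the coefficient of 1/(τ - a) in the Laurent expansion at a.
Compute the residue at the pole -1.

The residue is 32733/2660.

At the order-1 pole -1 set g(τ) = (τ - (-1))*f(τ) = (9*τ**2/19 + 38*τ/7 - 18/35)/(τ + 5/9).
Simple pole: residue = g(a) at a = -1, which is 32733/2660.


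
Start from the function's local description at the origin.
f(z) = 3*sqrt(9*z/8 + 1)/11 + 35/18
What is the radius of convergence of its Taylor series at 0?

The radius of convergence is 8/9.

Branch term (3/11)*sqrt(1 - z/(-8/9)): its argument vanishes at z = -8/9, a square-root branch point, modulus 8/9.
The radius of convergence is the smallest modulus among the singular points: 8/9.


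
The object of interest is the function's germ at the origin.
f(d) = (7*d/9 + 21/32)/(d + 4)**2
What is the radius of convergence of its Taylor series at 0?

Denominator factor (d + 4)^2: pole of order 2 at -4, modulus 4.
The radius of convergence is the smallest modulus among the singular points: 4.

The radius of convergence is 4.


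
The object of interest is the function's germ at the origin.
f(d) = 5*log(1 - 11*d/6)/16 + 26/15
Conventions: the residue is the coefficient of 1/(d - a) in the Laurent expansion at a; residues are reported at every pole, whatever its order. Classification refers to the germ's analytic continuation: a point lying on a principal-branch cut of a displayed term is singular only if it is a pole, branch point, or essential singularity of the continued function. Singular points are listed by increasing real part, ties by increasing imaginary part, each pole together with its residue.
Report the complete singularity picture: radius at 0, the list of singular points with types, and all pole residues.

Branch term (5/16)*log(1 - d/(6/11)): its argument vanishes at d = 6/11, a logarithmic branch point, modulus 6/11.
The radius of convergence is the smallest modulus among the singular points: 6/11.

Radius of convergence at 0: 6/11.
At 6/11: a logarithmic branch point.


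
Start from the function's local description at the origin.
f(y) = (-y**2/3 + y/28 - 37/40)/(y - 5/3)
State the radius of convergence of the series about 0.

The radius of convergence is 5/3.

Denominator factor (y - 5/3): pole of order 1 at 5/3, modulus 5/3.
The radius of convergence is the smallest modulus among the singular points: 5/3.


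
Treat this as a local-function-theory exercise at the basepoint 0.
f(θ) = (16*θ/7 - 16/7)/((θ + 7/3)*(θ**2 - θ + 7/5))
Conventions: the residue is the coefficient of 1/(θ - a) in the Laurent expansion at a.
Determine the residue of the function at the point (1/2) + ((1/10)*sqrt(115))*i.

The factor θ**2 - θ + 7/5 splits as (θ - a)(θ - a') with a = (1/2) + ((1/10)*sqrt(115))*i, a' = (1/2) - ((1/10)*sqrt(115))*i. At the order-1 pole a set g(θ) = (θ - a)*f(θ) = [(16*θ/7 - 16/7)/(θ + 7/3)] / (θ - a').
Simple pole: residue = g(a) at a = (1/2) + ((1/10)*sqrt(115))*i, which is (1200/2891) + ((192/66493)*sqrt(115))*i.

The residue is (1200/2891) + ((192/66493)*sqrt(115))*i.


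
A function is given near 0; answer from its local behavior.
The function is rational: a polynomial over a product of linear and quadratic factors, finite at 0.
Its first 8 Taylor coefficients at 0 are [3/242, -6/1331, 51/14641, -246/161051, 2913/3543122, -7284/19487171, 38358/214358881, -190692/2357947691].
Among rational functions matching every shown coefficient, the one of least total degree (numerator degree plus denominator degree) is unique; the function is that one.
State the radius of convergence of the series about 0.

No rational of total degree below 4 reproduces all 8 coefficients; solving the [0/4] Pade equations on them gives f(ψ) = 3/(2*(ψ**2 - 2*ψ - 11)**2), whose expansion matches every shown term.
Denominator factor (ψ**2 - 2*ψ - 11)^2: discriminant 48, real irrational roots 1 + (2)*sqrt(3) and 1 - (2)*sqrt(3); poles of order 2, moduli 1 + (2)*sqrt(3) and -1 + (2)*sqrt(3).
The radius of convergence is the smallest modulus among the singular points: -1 + (2)*sqrt(3).

The radius of convergence is -1 + (2)*sqrt(3).


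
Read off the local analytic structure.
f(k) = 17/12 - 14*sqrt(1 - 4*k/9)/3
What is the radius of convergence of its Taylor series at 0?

The radius of convergence is 9/4.

Branch term (-14/3)*sqrt(1 - k/(9/4)): its argument vanishes at k = 9/4, a square-root branch point, modulus 9/4.
The radius of convergence is the smallest modulus among the singular points: 9/4.


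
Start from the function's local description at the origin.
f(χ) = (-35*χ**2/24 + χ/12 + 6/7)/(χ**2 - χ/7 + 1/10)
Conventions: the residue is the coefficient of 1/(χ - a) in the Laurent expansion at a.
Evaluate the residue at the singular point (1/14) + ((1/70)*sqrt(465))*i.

The residue is (-1/16) - ((167/2232)*sqrt(465))*i.

The factor χ**2 - χ/7 + 1/10 splits as (χ - a)(χ - a') with a = (1/14) + ((1/70)*sqrt(465))*i, a' = (1/14) - ((1/70)*sqrt(465))*i. At the order-1 pole a set g(χ) = (χ - a)*f(χ) = [-35*χ**2/24 + χ/12 + 6/7] / (χ - a').
Simple pole: residue = g(a) at a = (1/14) + ((1/70)*sqrt(465))*i, which is (-1/16) - ((167/2232)*sqrt(465))*i.


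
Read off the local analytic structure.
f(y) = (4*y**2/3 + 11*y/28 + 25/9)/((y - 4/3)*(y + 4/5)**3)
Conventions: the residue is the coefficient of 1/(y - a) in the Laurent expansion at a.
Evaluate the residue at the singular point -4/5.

At the order-3 pole -4/5 set g(y) = (y - (-4/5))^3*f(y) = (4*y**2/3 + 11*y/28 + 25/9)/(y - 4/3).
Order-3 pole: residue = g''(a)/2; g''(-4/5) = -8375/7168, so the residue is -8375/14336.

The residue is -8375/14336.


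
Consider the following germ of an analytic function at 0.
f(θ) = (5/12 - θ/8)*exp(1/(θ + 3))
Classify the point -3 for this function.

The point is an essential singularity.

The exponent 1/(θ - (-3)) has a pole at -3, so exp(1/(θ - (-3))) takes every nonzero value near it: an essential singularity (not a pole of any order).


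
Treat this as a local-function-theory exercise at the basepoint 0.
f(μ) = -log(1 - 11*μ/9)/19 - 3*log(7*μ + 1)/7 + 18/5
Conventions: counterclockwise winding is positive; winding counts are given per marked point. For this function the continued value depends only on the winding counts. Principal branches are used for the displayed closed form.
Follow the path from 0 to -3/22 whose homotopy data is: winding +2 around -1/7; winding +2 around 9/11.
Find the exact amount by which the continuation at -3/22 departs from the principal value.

The rational part is single-valued and drops out of the difference; each branch term changes only by its own monodromy.
(-3/7)*log(1 - μ/(-1/7)): each positive loop around -1/7 adds 2*pi*i to the log, so winding +2 contributes (-3/7)*(2)*2*pi*i = -(12/7)*pi*i.
(-1/19)*log(1 - μ/(9/11)): each positive loop around 9/11 adds 2*pi*i to the log, so winding +2 contributes (-1/19)*(2)*2*pi*i = -(4/19)*pi*i.
Summing the contributions at μ = -3/22 gives -(256/133)*pi*i.

Continued minus principal equals -(256/133)*pi*i.


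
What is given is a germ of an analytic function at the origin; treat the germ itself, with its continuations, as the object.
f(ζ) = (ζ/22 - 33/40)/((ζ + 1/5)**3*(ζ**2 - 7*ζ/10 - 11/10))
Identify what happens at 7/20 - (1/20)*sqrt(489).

The denominator factor ζ**2 - 7*ζ/10 - 11/10 vanishes at 7/20 - (1/20)*sqrt(489) and appears to the power 1; the numerator there equals -89/110 - (1/440)*sqrt(489), nonzero, and no other factor vanishes.
Hence a pole whose order is the multiplicity, 1.

The point is a pole of order 1.


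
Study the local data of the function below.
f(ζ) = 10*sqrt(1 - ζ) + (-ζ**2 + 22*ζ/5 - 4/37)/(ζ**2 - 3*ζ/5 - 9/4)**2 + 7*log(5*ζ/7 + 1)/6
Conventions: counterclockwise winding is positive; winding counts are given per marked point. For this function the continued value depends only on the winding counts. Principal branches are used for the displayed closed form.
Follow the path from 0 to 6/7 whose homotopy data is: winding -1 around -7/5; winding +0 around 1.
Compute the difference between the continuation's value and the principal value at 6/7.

Continued minus principal equals -(7/3)*pi*i.

The rational part is single-valued and drops out of the difference; each branch term changes only by its own monodromy.
(10)*sqrt(1 - ζ/(1)): winding +0 is even, the square root returns to the same sheet, contribution 0.
(7/6)*log(1 - ζ/(-7/5)): each positive loop around -7/5 adds 2*pi*i to the log, so winding -1 contributes (7/6)*(-1)*2*pi*i = -(7/3)*pi*i.
Summing the contributions at ζ = 6/7 gives -(7/3)*pi*i.


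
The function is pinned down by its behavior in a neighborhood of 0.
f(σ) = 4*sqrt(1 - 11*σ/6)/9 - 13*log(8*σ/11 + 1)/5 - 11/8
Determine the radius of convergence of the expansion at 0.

Branch term (-13/5)*log(1 - σ/(-11/8)): its argument vanishes at σ = -11/8, a logarithmic branch point, modulus 11/8.
Branch term (4/9)*sqrt(1 - σ/(6/11)): its argument vanishes at σ = 6/11, a square-root branch point, modulus 6/11.
The radius of convergence is the smallest modulus among the singular points: 6/11.

The radius of convergence is 6/11.


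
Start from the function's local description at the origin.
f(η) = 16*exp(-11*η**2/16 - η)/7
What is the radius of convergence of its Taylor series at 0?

The radius of convergence is infinite.

The factor exp(-11*η**2/16 - η) is entire and contributes no finite singular point.
The polynomial part has no poles.
No finite singular points: the Taylor series at 0 converges everywhere.


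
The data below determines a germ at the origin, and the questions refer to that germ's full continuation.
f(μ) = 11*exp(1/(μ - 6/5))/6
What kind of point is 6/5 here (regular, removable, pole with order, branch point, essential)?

The exponent 1/(μ - (6/5)) has a pole at 6/5, so exp(1/(μ - (6/5))) takes every nonzero value near it: an essential singularity (not a pole of any order).

The point is an essential singularity.


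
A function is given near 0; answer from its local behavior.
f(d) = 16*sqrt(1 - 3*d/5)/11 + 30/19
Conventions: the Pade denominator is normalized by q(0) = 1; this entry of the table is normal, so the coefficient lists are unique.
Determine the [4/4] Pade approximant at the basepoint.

Taylor coefficients needed (expand at 0): a_0 = 634/209, a_1 = -24/55, a_2 = -18/275, a_3 = -27/1375, a_4 = -81/11000, a_5 = -1701/550000, a_6 = -15309/11000000, a_7 = -6561/10000000, a_8 = -255879/800000000.
Write the denominator as Q(d) = 1 + q1*d + q2*d^2 + q3*d^3 + q4*d^4. Requiring Q*f - P = O(d^9) with deg P <= 4 kills the coefficients of d^5..d^8 in Q*f:
  d^5: a_5 + q1*a_4 + q2*a_3 + q3*a_2 + q4*a_1 = 0, i.e. -1701/550000 + (-81/11000)*q1 + (-27/1375)*q2 + (-18/275)*q3 + (-24/55)*q4 = 0.
  d^6: a_6 + q1*a_5 + q2*a_4 + q3*a_3 + q4*a_2 = 0, i.e. -15309/11000000 + (-1701/550000)*q1 + (-81/11000)*q2 + (-27/1375)*q3 + (-18/275)*q4 = 0.
  d^7: a_7 + q1*a_6 + q2*a_5 + q3*a_4 + q4*a_3 = 0, i.e. -6561/10000000 + (-15309/11000000)*q1 + (-1701/550000)*q2 + (-81/11000)*q3 + (-27/1375)*q4 = 0.
  d^8: a_8 + q1*a_7 + q2*a_6 + q3*a_5 + q4*a_4 = 0, i.e. -255879/800000000 + (-6561/10000000)*q1 + (-15309/11000000)*q2 + (-1701/550000)*q3 + (-81/11000)*q4 = 0.
Solving this linear system: q1 = -21/20, q2 = 27/80, q3 = -27/800, q4 = 81/160000.
The numerator is Q*f truncated at degree 4: P0 = a_0 = 634/209; P1 = a_1 + q1*a_0 = -7569/2090; P2 = a_2 + q1*a_1 + q2*a_0 = 59211/41800; P3 = a_3 + q1*a_2 + q2*a_1 + q3*a_0 = -16767/83600; P4 = a_4 + q1*a_3 + q2*a_2 + q3*a_1 + q4*a_0 = 124173/16720000.

The Pade approximant has numerator coefficients [634/209, -7569/2090, 59211/41800, -16767/83600, 124173/16720000]; denominator coefficients [1, -21/20, 27/80, -27/800, 81/160000].


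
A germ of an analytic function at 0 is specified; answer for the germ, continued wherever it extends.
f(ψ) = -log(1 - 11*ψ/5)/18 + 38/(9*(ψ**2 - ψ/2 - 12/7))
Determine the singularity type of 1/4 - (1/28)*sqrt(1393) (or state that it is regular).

The denominator factor ψ**2 - ψ/2 - 12/7 vanishes at 1/4 - (1/28)*sqrt(1393) and appears to the power 1; the numerator there equals 38/9, nonzero, and no other factor vanishes.
The branch terms are analytic at this point.
Hence a pole whose order is the multiplicity, 1.

The point is a pole of order 1.


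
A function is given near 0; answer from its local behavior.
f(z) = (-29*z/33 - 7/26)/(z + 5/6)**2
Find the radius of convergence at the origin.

Denominator factor (z + 5/6)^2: pole of order 2 at -5/6, modulus 5/6.
The radius of convergence is the smallest modulus among the singular points: 5/6.

The radius of convergence is 5/6.


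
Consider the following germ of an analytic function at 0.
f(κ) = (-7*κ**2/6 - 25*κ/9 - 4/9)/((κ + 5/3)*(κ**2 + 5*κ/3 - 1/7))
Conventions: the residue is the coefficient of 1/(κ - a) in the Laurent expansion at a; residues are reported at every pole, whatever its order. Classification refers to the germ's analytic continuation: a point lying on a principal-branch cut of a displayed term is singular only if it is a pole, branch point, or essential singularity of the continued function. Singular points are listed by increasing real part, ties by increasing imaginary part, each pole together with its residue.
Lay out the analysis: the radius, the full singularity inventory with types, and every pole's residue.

Radius of convergence at 0: -5/6 + (1/42)*sqrt(1477).
At -5/6 - (1/42)*sqrt(1477): a pole of order 1; residue 49/18 + (145/1899)*sqrt(1477).
At -5/3: a pole of order 1; residue -119/18.
At -5/6 + (1/42)*sqrt(1477): a pole of order 1; residue 49/18 - (145/1899)*sqrt(1477).

Denominator factor (κ**2 + 5*κ/3 - 1/7): discriminant 211/63, real irrational roots -5/6 + (1/42)*sqrt(1477) and -5/6 - (1/42)*sqrt(1477); poles of order 1, moduli -5/6 + (1/42)*sqrt(1477) and 5/6 + (1/42)*sqrt(1477).
Denominator factor (κ + 5/3): pole of order 1 at -5/3, modulus 5/3.
The radius of convergence is the smallest modulus among the singular points: -5/6 + (1/42)*sqrt(1477).
The factor κ**2 + 5*κ/3 - 1/7 splits as (κ - a)(κ - a') with a = -5/6 - (1/42)*sqrt(1477), a' = -5/6 + (1/42)*sqrt(1477). At the order-1 pole a set g(κ) = (κ - a)*f(κ) = [(-7*κ**2/6 - 25*κ/9 - 4/9)/(κ + 5/3)] / (κ - a').
Simple pole: residue = g(a) at a = -5/6 - (1/42)*sqrt(1477), which is 49/18 + (145/1899)*sqrt(1477).
At the order-1 pole -5/3 set g(κ) = (κ - (-5/3))*f(κ) = (-7*κ**2/6 - 25*κ/9 - 4/9)/(κ**2 + 5*κ/3 - 1/7).
Simple pole: residue = g(a) at a = -5/3, which is -119/18.
The factor κ**2 + 5*κ/3 - 1/7 splits as (κ - a)(κ - a') with a = -5/6 + (1/42)*sqrt(1477), a' = -5/6 - (1/42)*sqrt(1477). At the order-1 pole a set g(κ) = (κ - a)*f(κ) = [(-7*κ**2/6 - 25*κ/9 - 4/9)/(κ + 5/3)] / (κ - a').
Simple pole: residue = g(a) at a = -5/6 + (1/42)*sqrt(1477), which is 49/18 - (145/1899)*sqrt(1477).
List the singular points by increasing real part (a conjugate pair: the negative imaginary part first).


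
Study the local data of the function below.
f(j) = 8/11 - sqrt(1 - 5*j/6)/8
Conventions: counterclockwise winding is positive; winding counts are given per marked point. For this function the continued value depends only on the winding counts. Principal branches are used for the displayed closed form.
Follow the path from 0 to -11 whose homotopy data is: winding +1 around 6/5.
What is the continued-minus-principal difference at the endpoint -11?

Continued minus principal equals (1/24)*sqrt(366).

The rational part is single-valued and drops out of the difference; each branch term changes only by its own monodromy.
(-1/8)*sqrt(1 - j/(6/5)): winding +1 is odd, the square root flips sign, contributing -2*(-1/8)*sqrt(1 - (-11)/(6/5)) = -2*(-1/8)*sqrt(61/6) = (1/24)*sqrt(366).
Summing the contributions at j = -11 gives (1/24)*sqrt(366).


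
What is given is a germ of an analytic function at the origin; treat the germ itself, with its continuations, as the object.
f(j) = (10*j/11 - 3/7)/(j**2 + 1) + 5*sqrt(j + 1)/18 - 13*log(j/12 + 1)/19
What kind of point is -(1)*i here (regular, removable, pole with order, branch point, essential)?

The point is a pole of order 1.

The denominator factor j**2 + 1 vanishes at -(1)*i and appears to the power 1; the numerator there equals (-3/7) - (10/11)*i, nonzero, and no other factor vanishes.
The branch terms are analytic at this point.
Hence a pole whose order is the multiplicity, 1.
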